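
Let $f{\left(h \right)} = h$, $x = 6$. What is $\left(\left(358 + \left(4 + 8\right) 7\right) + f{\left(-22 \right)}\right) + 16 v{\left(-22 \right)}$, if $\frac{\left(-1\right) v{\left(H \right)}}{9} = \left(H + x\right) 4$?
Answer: $9636$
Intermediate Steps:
$v{\left(H \right)} = -216 - 36 H$ ($v{\left(H \right)} = - 9 \left(H + 6\right) 4 = - 9 \left(6 + H\right) 4 = - 9 \left(24 + 4 H\right) = -216 - 36 H$)
$\left(\left(358 + \left(4 + 8\right) 7\right) + f{\left(-22 \right)}\right) + 16 v{\left(-22 \right)} = \left(\left(358 + \left(4 + 8\right) 7\right) - 22\right) + 16 \left(-216 - -792\right) = \left(\left(358 + 12 \cdot 7\right) - 22\right) + 16 \left(-216 + 792\right) = \left(\left(358 + 84\right) - 22\right) + 16 \cdot 576 = \left(442 - 22\right) + 9216 = 420 + 9216 = 9636$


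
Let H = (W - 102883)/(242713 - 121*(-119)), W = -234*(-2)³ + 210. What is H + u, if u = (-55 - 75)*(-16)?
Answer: 534692159/257112 ≈ 2079.6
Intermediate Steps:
u = 2080 (u = -130*(-16) = 2080)
W = 2082 (W = -234*(-8) + 210 = 1872 + 210 = 2082)
H = -100801/257112 (H = (2082 - 102883)/(242713 - 121*(-119)) = -100801/(242713 + 14399) = -100801/257112 ≈ -0.39205)
H + u = -100801/257112 + 2080 = 534692159/257112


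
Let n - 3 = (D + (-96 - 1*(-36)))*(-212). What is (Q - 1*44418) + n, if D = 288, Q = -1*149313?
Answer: -242064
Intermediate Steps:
Q = -149313
n = -48333 (n = 3 + (288 + (-96 - 1*(-36)))*(-212) = 3 + (288 + (-96 + 36))*(-212) = 3 + (288 - 60)*(-212) = 3 + 228*(-212) = 3 - 48336 = -48333)
(Q - 1*44418) + n = (-149313 - 1*44418) - 48333 = (-149313 - 44418) - 48333 = -193731 - 48333 = -242064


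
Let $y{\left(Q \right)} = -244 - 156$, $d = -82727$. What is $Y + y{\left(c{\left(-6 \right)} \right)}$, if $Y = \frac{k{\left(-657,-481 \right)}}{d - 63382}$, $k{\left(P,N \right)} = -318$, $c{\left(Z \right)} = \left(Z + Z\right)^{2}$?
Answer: $- \frac{19481094}{48703} \approx -400.0$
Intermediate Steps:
$c{\left(Z \right)} = 4 Z^{2}$ ($c{\left(Z \right)} = \left(2 Z\right)^{2} = 4 Z^{2}$)
$y{\left(Q \right)} = -400$ ($y{\left(Q \right)} = -244 - 156 = -400$)
$Y = \frac{106}{48703}$ ($Y = - \frac{318}{-82727 - 63382} = - \frac{318}{-146109} = \left(-318\right) \left(- \frac{1}{146109}\right) = \frac{106}{48703} \approx 0.0021765$)
$Y + y{\left(c{\left(-6 \right)} \right)} = \frac{106}{48703} - 400 = - \frac{19481094}{48703}$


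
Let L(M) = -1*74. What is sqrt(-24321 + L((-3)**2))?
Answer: I*sqrt(24395) ≈ 156.19*I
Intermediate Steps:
L(M) = -74
sqrt(-24321 + L((-3)**2)) = sqrt(-24321 - 74) = sqrt(-24395) = I*sqrt(24395)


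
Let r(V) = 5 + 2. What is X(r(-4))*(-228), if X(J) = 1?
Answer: -228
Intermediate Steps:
r(V) = 7
X(r(-4))*(-228) = 1*(-228) = -228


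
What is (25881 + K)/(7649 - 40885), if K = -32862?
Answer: 6981/33236 ≈ 0.21004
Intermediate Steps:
(25881 + K)/(7649 - 40885) = (25881 - 32862)/(7649 - 40885) = -6981/(-33236) = -6981*(-1/33236) = 6981/33236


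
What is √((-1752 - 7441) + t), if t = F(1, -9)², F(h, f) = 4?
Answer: I*√9177 ≈ 95.797*I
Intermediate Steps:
t = 16 (t = 4² = 16)
√((-1752 - 7441) + t) = √((-1752 - 7441) + 16) = √(-9193 + 16) = √(-9177) = I*√9177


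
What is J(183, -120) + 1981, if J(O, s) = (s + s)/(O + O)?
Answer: 120801/61 ≈ 1980.3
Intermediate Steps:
J(O, s) = s/O (J(O, s) = (2*s)/((2*O)) = (2*s)*(1/(2*O)) = s/O)
J(183, -120) + 1981 = -120/183 + 1981 = -120*1/183 + 1981 = -40/61 + 1981 = 120801/61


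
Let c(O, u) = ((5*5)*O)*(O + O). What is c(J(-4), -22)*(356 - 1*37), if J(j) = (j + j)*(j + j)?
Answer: 65331200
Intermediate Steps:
J(j) = 4*j² (J(j) = (2*j)*(2*j) = 4*j²)
c(O, u) = 50*O² (c(O, u) = (25*O)*(2*O) = 50*O²)
c(J(-4), -22)*(356 - 1*37) = (50*(4*(-4)²)²)*(356 - 1*37) = (50*(4*16)²)*(356 - 37) = (50*64²)*319 = (50*4096)*319 = 204800*319 = 65331200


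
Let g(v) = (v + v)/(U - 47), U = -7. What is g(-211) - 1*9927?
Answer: -267818/27 ≈ -9919.2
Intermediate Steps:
g(v) = -v/27 (g(v) = (v + v)/(-7 - 47) = (2*v)/(-54) = (2*v)*(-1/54) = -v/27)
g(-211) - 1*9927 = -1/27*(-211) - 1*9927 = 211/27 - 9927 = -267818/27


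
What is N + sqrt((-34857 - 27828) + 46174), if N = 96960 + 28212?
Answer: 125172 + I*sqrt(16511) ≈ 1.2517e+5 + 128.5*I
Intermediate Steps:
N = 125172
N + sqrt((-34857 - 27828) + 46174) = 125172 + sqrt((-34857 - 27828) + 46174) = 125172 + sqrt(-62685 + 46174) = 125172 + sqrt(-16511) = 125172 + I*sqrt(16511)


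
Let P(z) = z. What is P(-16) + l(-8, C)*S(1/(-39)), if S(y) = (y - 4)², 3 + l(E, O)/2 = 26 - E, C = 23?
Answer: 1503902/1521 ≈ 988.76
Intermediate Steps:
l(E, O) = 46 - 2*E (l(E, O) = -6 + 2*(26 - E) = -6 + (52 - 2*E) = 46 - 2*E)
S(y) = (-4 + y)²
P(-16) + l(-8, C)*S(1/(-39)) = -16 + (46 - 2*(-8))*(-4 + 1/(-39))² = -16 + (46 + 16)*(-4 - 1/39)² = -16 + 62*(-157/39)² = -16 + 62*(24649/1521) = -16 + 1528238/1521 = 1503902/1521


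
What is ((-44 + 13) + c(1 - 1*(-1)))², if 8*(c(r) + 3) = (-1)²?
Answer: 73441/64 ≈ 1147.5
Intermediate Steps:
c(r) = -23/8 (c(r) = -3 + (⅛)*(-1)² = -3 + (⅛)*1 = -3 + ⅛ = -23/8)
((-44 + 13) + c(1 - 1*(-1)))² = ((-44 + 13) - 23/8)² = (-31 - 23/8)² = (-271/8)² = 73441/64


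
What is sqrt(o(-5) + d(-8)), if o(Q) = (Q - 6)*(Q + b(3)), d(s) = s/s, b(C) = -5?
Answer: sqrt(111) ≈ 10.536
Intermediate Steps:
d(s) = 1
o(Q) = (-6 + Q)*(-5 + Q) (o(Q) = (Q - 6)*(Q - 5) = (-6 + Q)*(-5 + Q))
sqrt(o(-5) + d(-8)) = sqrt((30 + (-5)**2 - 11*(-5)) + 1) = sqrt((30 + 25 + 55) + 1) = sqrt(110 + 1) = sqrt(111)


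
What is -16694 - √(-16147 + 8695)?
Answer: -16694 - 18*I*√23 ≈ -16694.0 - 86.325*I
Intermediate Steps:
-16694 - √(-16147 + 8695) = -16694 - √(-7452) = -16694 - 18*I*√23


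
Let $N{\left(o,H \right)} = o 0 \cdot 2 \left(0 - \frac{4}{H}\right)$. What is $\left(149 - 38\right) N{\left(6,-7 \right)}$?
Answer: $0$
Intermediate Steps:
$N{\left(o,H \right)} = 0$ ($N{\left(o,H \right)} = 0 \cdot 2 \left(- \frac{4}{H}\right) = 0 \left(- \frac{4}{H}\right) = 0$)
$\left(149 - 38\right) N{\left(6,-7 \right)} = \left(149 - 38\right) 0 = 111 \cdot 0 = 0$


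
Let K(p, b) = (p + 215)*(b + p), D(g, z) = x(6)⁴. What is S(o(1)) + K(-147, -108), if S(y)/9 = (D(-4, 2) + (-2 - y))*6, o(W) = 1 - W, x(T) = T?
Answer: 52536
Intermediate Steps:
D(g, z) = 1296 (D(g, z) = 6⁴ = 1296)
K(p, b) = (215 + p)*(b + p)
S(y) = 69876 - 54*y (S(y) = 9*((1296 + (-2 - y))*6) = 9*((1294 - y)*6) = 9*(7764 - 6*y) = 69876 - 54*y)
S(o(1)) + K(-147, -108) = (69876 - 54*(1 - 1*1)) + ((-147)² + 215*(-108) + 215*(-147) - 108*(-147)) = (69876 - 54*(1 - 1)) + (21609 - 23220 - 31605 + 15876) = (69876 - 54*0) - 17340 = (69876 + 0) - 17340 = 69876 - 17340 = 52536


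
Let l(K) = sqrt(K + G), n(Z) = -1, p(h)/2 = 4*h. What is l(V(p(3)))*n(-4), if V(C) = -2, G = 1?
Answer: -I ≈ -1.0*I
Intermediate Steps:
p(h) = 8*h (p(h) = 2*(4*h) = 8*h)
l(K) = sqrt(1 + K) (l(K) = sqrt(K + 1) = sqrt(1 + K))
l(V(p(3)))*n(-4) = sqrt(1 - 2)*(-1) = sqrt(-1)*(-1) = I*(-1) = -I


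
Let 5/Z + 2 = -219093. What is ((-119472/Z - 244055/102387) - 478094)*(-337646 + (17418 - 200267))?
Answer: -278965381732392139585/102387 ≈ -2.7246e+15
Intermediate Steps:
Z = -1/43819 (Z = 5/(-2 - 219093) = 5/(-219095) = 5*(-1/219095) = -1/43819 ≈ -2.2821e-5)
((-119472/Z - 244055/102387) - 478094)*(-337646 + (17418 - 200267)) = ((-119472/(-1/43819) - 244055/102387) - 478094)*(-337646 + (17418 - 200267)) = ((-119472*(-43819) - 244055*1/102387) - 478094)*(-337646 - 182849) = ((5235143568 - 244055/102387) - 478094)*(-520495) = (536010644252761/102387 - 478094)*(-520495) = (535961693642383/102387)*(-520495) = -278965381732392139585/102387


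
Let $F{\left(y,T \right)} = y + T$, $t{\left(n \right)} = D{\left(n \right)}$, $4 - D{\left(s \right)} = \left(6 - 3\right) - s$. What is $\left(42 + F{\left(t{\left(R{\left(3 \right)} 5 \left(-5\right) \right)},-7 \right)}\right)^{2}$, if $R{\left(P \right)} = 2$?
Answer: $196$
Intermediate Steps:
$D{\left(s \right)} = 1 + s$ ($D{\left(s \right)} = 4 - \left(\left(6 - 3\right) - s\right) = 4 - \left(3 - s\right) = 4 + \left(-3 + s\right) = 1 + s$)
$t{\left(n \right)} = 1 + n$
$F{\left(y,T \right)} = T + y$
$\left(42 + F{\left(t{\left(R{\left(3 \right)} 5 \left(-5\right) \right)},-7 \right)}\right)^{2} = \left(42 + \left(-7 + \left(1 + 2 \cdot 5 \left(-5\right)\right)\right)\right)^{2} = \left(42 + \left(-7 + \left(1 + 10 \left(-5\right)\right)\right)\right)^{2} = \left(42 + \left(-7 + \left(1 - 50\right)\right)\right)^{2} = \left(42 - 56\right)^{2} = \left(-14\right)^{2} = 196$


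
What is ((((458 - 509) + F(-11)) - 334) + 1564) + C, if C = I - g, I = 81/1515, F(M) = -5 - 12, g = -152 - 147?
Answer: 737832/505 ≈ 1461.1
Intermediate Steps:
g = -299
F(M) = -17
I = 27/505 (I = 81*(1/1515) = 27/505 ≈ 0.053465)
C = 151022/505 (C = 27/505 - 1*(-299) = 27/505 + 299 = 151022/505 ≈ 299.05)
((((458 - 509) + F(-11)) - 334) + 1564) + C = ((((458 - 509) - 17) - 334) + 1564) + 151022/505 = (((-51 - 17) - 334) + 1564) + 151022/505 = ((-68 - 334) + 1564) + 151022/505 = (-402 + 1564) + 151022/505 = 1162 + 151022/505 = 737832/505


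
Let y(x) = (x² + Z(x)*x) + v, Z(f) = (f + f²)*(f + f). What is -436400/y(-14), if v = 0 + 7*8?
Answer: -109100/17899 ≈ -6.0953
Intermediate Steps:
Z(f) = 2*f*(f + f²) (Z(f) = (f + f²)*(2*f) = 2*f*(f + f²))
v = 56 (v = 0 + 56 = 56)
y(x) = 56 + x² + 2*x³*(1 + x) (y(x) = (x² + (2*x²*(1 + x))*x) + 56 = (x² + 2*x³*(1 + x)) + 56 = 56 + x² + 2*x³*(1 + x))
-436400/y(-14) = -436400/(56 + (-14)² + 2*(-14)³*(1 - 14)) = -436400/(56 + 196 + 2*(-2744)*(-13)) = -436400/(56 + 196 + 71344) = -436400/71596 = -436400*1/71596 = -109100/17899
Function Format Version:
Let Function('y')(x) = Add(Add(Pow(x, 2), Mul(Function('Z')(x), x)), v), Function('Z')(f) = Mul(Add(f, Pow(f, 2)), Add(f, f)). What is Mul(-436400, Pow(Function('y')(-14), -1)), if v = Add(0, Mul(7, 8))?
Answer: Rational(-109100, 17899) ≈ -6.0953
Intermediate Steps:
Function('Z')(f) = Mul(2, f, Add(f, Pow(f, 2))) (Function('Z')(f) = Mul(Add(f, Pow(f, 2)), Mul(2, f)) = Mul(2, f, Add(f, Pow(f, 2))))
v = 56 (v = Add(0, 56) = 56)
Function('y')(x) = Add(56, Pow(x, 2), Mul(2, Pow(x, 3), Add(1, x))) (Function('y')(x) = Add(Add(Pow(x, 2), Mul(Mul(2, Pow(x, 2), Add(1, x)), x)), 56) = Add(Add(Pow(x, 2), Mul(2, Pow(x, 3), Add(1, x))), 56) = Add(56, Pow(x, 2), Mul(2, Pow(x, 3), Add(1, x))))
Mul(-436400, Pow(Function('y')(-14), -1)) = Mul(-436400, Pow(Add(56, Pow(-14, 2), Mul(2, Pow(-14, 3), Add(1, -14))), -1)) = Mul(-436400, Pow(Add(56, 196, Mul(2, -2744, -13)), -1)) = Mul(-436400, Pow(Add(56, 196, 71344), -1)) = Mul(-436400, Pow(71596, -1)) = Mul(-436400, Rational(1, 71596)) = Rational(-109100, 17899)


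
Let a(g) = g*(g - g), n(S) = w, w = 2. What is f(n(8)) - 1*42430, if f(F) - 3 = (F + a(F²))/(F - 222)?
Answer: -4666971/110 ≈ -42427.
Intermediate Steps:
n(S) = 2
a(g) = 0 (a(g) = g*0 = 0)
f(F) = 3 + F/(-222 + F) (f(F) = 3 + (F + 0)/(F - 222) = 3 + F/(-222 + F))
f(n(8)) - 1*42430 = 2*(-333 + 2*2)/(-222 + 2) - 1*42430 = 2*(-333 + 4)/(-220) - 42430 = 2*(-1/220)*(-329) - 42430 = 329/110 - 42430 = -4666971/110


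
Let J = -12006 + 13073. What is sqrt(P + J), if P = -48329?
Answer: I*sqrt(47262) ≈ 217.4*I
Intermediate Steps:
J = 1067
sqrt(P + J) = sqrt(-48329 + 1067) = sqrt(-47262) = I*sqrt(47262)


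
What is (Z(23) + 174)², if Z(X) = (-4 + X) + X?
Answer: 46656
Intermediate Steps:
Z(X) = -4 + 2*X
(Z(23) + 174)² = ((-4 + 2*23) + 174)² = ((-4 + 46) + 174)² = (42 + 174)² = 216² = 46656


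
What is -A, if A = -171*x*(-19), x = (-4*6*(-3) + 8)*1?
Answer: -259920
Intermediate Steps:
x = 80 (x = (-24*(-3) + 8)*1 = (72 + 8)*1 = 80*1 = 80)
A = 259920 (A = -171*80*(-19) = -13680*(-19) = 259920)
-A = -1*259920 = -259920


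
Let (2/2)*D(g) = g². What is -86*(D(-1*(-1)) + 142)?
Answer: -12298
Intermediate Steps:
D(g) = g²
-86*(D(-1*(-1)) + 142) = -86*((-1*(-1))² + 142) = -86*(1² + 142) = -86*(1 + 142) = -86*143 = -12298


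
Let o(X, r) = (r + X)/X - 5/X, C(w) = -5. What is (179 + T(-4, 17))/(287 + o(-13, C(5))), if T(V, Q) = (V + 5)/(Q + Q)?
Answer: 79131/127636 ≈ 0.61997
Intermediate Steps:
o(X, r) = -5/X + (X + r)/X (o(X, r) = (X + r)/X - 5/X = -5/X + (X + r)/X)
T(V, Q) = (5 + V)/(2*Q) (T(V, Q) = (5 + V)/((2*Q)) = (5 + V)*(1/(2*Q)) = (5 + V)/(2*Q))
(179 + T(-4, 17))/(287 + o(-13, C(5))) = (179 + (½)*(5 - 4)/17)/(287 + (-5 - 13 - 5)/(-13)) = (179 + (½)*(1/17)*1)/(287 - 1/13*(-23)) = (179 + 1/34)/(287 + 23/13) = 6087/(34*(3754/13)) = (6087/34)*(13/3754) = 79131/127636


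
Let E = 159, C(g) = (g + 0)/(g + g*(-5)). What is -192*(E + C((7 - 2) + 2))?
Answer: -30480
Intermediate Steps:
C(g) = -¼ (C(g) = g/(g - 5*g) = g/((-4*g)) = g*(-1/(4*g)) = -¼)
-192*(E + C((7 - 2) + 2)) = -192*(159 - ¼) = -192*635/4 = -30480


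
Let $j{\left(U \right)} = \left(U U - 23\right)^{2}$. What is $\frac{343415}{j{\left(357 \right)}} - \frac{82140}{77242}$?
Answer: $- \frac{666856158468605}{627104064468596} \approx -1.0634$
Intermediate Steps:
$j{\left(U \right)} = \left(-23 + U^{2}\right)^{2}$ ($j{\left(U \right)} = \left(U^{2} - 23\right)^{2} = \left(-23 + U^{2}\right)^{2}$)
$\frac{343415}{j{\left(357 \right)}} - \frac{82140}{77242} = \frac{343415}{\left(-23 + 357^{2}\right)^{2}} - \frac{82140}{77242} = \frac{343415}{\left(-23 + 127449\right)^{2}} - \frac{41070}{38621} = \frac{343415}{127426^{2}} - \frac{41070}{38621} = \frac{343415}{16237385476} - \frac{41070}{38621} = - \frac{666856158468605}{627104064468596}$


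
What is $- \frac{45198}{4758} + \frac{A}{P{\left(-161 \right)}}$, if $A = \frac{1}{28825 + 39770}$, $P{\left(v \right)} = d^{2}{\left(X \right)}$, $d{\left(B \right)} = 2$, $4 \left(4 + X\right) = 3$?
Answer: $- \frac{2066903747}{217583340} \approx -9.4994$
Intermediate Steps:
$X = - \frac{13}{4}$ ($X = -4 + \frac{1}{4} \cdot 3 = -4 + \frac{3}{4} = - \frac{13}{4} \approx -3.25$)
$P{\left(v \right)} = 4$ ($P{\left(v \right)} = 2^{2} = 4$)
$A = \frac{1}{68595} \approx 1.4578 \cdot 10^{-5}$
$- \frac{45198}{4758} + \frac{A}{P{\left(-161 \right)}} = - \frac{45198}{4758} + \frac{1}{68595 \cdot 4} = \left(-45198\right) \frac{1}{4758} + \frac{1}{68595} \cdot \frac{1}{4} = - \frac{7533}{793} + \frac{1}{274380} = - \frac{2066903747}{217583340}$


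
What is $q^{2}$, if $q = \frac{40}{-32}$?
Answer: $\frac{25}{16} \approx 1.5625$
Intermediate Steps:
$q = - \frac{5}{4}$ ($q = 40 \left(- \frac{1}{32}\right) = - \frac{5}{4} \approx -1.25$)
$q^{2} = \left(- \frac{5}{4}\right)^{2} = \frac{25}{16}$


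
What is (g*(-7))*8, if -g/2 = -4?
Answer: -448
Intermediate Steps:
g = 8 (g = -2*(-4) = 8)
(g*(-7))*8 = (8*(-7))*8 = -56*8 = -448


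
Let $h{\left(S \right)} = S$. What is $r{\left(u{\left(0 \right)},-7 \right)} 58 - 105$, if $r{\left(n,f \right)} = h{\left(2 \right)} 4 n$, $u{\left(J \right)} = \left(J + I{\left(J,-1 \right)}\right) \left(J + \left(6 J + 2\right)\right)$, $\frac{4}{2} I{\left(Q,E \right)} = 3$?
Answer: $1287$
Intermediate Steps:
$I{\left(Q,E \right)} = \frac{3}{2}$ ($I{\left(Q,E \right)} = \frac{1}{2} \cdot 3 = \frac{3}{2}$)
$u{\left(J \right)} = \left(2 + 7 J\right) \left(\frac{3}{2} + J\right)$ ($u{\left(J \right)} = \left(J + \frac{3}{2}\right) \left(J + \left(6 J + 2\right)\right) = \left(\frac{3}{2} + J\right) \left(J + \left(2 + 6 J\right)\right) = \left(\frac{3}{2} + J\right) \left(2 + 7 J\right) = \left(2 + 7 J\right) \left(\frac{3}{2} + J\right)$)
$r{\left(n,f \right)} = 8 n$ ($r{\left(n,f \right)} = 2 \cdot 4 n = 8 n$)
$r{\left(u{\left(0 \right)},-7 \right)} 58 - 105 = 8 \left(3 + 7 \cdot 0^{2} + \frac{25}{2} \cdot 0\right) 58 - 105 = 8 \left(3 + 7 \cdot 0 + 0\right) 58 - 105 = 8 \left(3 + 0 + 0\right) 58 - 105 = 8 \cdot 3 \cdot 58 - 105 = 24 \cdot 58 - 105 = 1392 - 105 = 1287$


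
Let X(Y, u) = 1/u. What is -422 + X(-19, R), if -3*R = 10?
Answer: -4223/10 ≈ -422.30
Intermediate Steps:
R = -10/3 (R = -⅓*10 = -10/3 ≈ -3.3333)
-422 + X(-19, R) = -422 + 1/(-10/3) = -422 - 3/10 = -4223/10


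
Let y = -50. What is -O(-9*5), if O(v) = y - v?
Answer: 5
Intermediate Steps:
O(v) = -50 - v
-O(-9*5) = -(-50 - (-9)*5) = -(-50 - 1*(-45)) = -(-50 + 45) = -1*(-5) = 5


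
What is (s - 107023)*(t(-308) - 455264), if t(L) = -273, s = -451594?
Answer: 254470712329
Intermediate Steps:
(s - 107023)*(t(-308) - 455264) = (-451594 - 107023)*(-273 - 455264) = -558617*(-455537) = 254470712329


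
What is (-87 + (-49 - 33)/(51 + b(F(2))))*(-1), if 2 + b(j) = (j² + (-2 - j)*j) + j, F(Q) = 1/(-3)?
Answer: 6561/74 ≈ 88.662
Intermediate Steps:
F(Q) = -⅓
b(j) = -2 + j + j² + j*(-2 - j) (b(j) = -2 + ((j² + (-2 - j)*j) + j) = -2 + ((j² + j*(-2 - j)) + j) = -2 + (j + j² + j*(-2 - j)) = -2 + j + j² + j*(-2 - j))
(-87 + (-49 - 33)/(51 + b(F(2))))*(-1) = (-87 + (-49 - 33)/(51 + (-2 - 1*(-⅓))))*(-1) = (-87 - 82/(51 + (-2 + ⅓)))*(-1) = (-87 - 82/(51 - 5/3))*(-1) = (-87 - 82/148/3)*(-1) = (-87 - 82*3/148)*(-1) = (-87 - 123/74)*(-1) = -6561/74*(-1) = 6561/74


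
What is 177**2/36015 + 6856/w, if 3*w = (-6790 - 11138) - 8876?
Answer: 8248833/80445505 ≈ 0.10254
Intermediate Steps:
w = -26804/3 (w = ((-6790 - 11138) - 8876)/3 = (-17928 - 8876)/3 = (1/3)*(-26804) = -26804/3 ≈ -8934.7)
177**2/36015 + 6856/w = 177**2/36015 + 6856/(-26804/3) = 31329*(1/36015) + 6856*(-3/26804) = 10443/12005 - 5142/6701 = 8248833/80445505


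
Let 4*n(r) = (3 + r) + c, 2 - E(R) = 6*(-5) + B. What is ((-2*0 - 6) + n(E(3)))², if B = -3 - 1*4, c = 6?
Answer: 36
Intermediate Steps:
B = -7 (B = -3 - 4 = -7)
E(R) = 39 (E(R) = 2 - (6*(-5) - 7) = 2 - (-30 - 7) = 2 - 1*(-37) = 2 + 37 = 39)
n(r) = 9/4 + r/4 (n(r) = ((3 + r) + 6)/4 = (9 + r)/4 = 9/4 + r/4)
((-2*0 - 6) + n(E(3)))² = ((-2*0 - 6) + (9/4 + (¼)*39))² = ((0 - 6) + (9/4 + 39/4))² = (-6 + 12)² = 6² = 36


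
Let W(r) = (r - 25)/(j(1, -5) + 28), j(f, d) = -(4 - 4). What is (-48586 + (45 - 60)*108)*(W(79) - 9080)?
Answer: 3190415579/7 ≈ 4.5577e+8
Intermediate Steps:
j(f, d) = 0 (j(f, d) = -1*0 = 0)
W(r) = -25/28 + r/28 (W(r) = (r - 25)/(0 + 28) = (-25 + r)/28 = (-25 + r)*(1/28) = -25/28 + r/28)
(-48586 + (45 - 60)*108)*(W(79) - 9080) = (-48586 + (45 - 60)*108)*((-25/28 + (1/28)*79) - 9080) = (-48586 - 15*108)*((-25/28 + 79/28) - 9080) = (-48586 - 1620)*(27/14 - 9080) = -50206*(-127093/14) = 3190415579/7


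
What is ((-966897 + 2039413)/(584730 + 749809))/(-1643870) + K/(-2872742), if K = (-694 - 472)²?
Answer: -745652190324161488/1575561544917850015 ≈ -0.47326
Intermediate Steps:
K = 1359556 (K = (-1166)² = 1359556)
((-966897 + 2039413)/(584730 + 749809))/(-1643870) + K/(-2872742) = ((-966897 + 2039413)/(584730 + 749809))/(-1643870) + 1359556/(-2872742) = (1072516/1334539)*(-1/1643870) + 1359556*(-1/2872742) = (1072516*(1/1334539))*(-1/1643870) - 679778/1436371 = (1072516/1334539)*(-1/1643870) - 679778/1436371 = -536258/1096904312965 - 679778/1436371 = -745652190324161488/1575561544917850015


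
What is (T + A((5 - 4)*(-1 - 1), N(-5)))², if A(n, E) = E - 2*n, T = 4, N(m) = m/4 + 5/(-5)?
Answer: 529/16 ≈ 33.063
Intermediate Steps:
N(m) = -1 + m/4 (N(m) = m*(¼) + 5*(-⅕) = m/4 - 1 = -1 + m/4)
(T + A((5 - 4)*(-1 - 1), N(-5)))² = (4 + ((-1 + (¼)*(-5)) - 2*(5 - 4)*(-1 - 1)))² = (4 + ((-1 - 5/4) - 2*(-2)))² = (4 + (-9/4 - 2*(-2)))² = (4 + (-9/4 + 4))² = (4 + 7/4)² = (23/4)² = 529/16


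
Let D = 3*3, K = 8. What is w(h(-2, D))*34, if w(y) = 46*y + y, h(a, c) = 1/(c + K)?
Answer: 94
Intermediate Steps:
D = 9
h(a, c) = 1/(8 + c) (h(a, c) = 1/(c + 8) = 1/(8 + c))
w(y) = 47*y
w(h(-2, D))*34 = (47/(8 + 9))*34 = (47/17)*34 = 94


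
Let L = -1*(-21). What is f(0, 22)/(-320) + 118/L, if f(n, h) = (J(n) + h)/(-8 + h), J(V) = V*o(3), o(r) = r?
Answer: 37727/6720 ≈ 5.6141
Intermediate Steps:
L = 21
J(V) = 3*V (J(V) = V*3 = 3*V)
f(n, h) = (h + 3*n)/(-8 + h) (f(n, h) = (3*n + h)/(-8 + h) = (h + 3*n)/(-8 + h))
f(0, 22)/(-320) + 118/L = ((22 + 3*0)/(-8 + 22))/(-320) + 118/21 = ((22 + 0)/14)*(-1/320) + 118*(1/21) = ((1/14)*22)*(-1/320) + 118/21 = (11/7)*(-1/320) + 118/21 = -11/2240 + 118/21 = 37727/6720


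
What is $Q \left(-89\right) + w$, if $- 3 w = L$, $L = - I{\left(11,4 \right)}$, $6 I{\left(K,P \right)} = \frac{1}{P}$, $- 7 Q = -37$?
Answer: $- \frac{237089}{504} \approx -470.41$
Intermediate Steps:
$Q = \frac{37}{7}$ ($Q = \left(- \frac{1}{7}\right) \left(-37\right) = \frac{37}{7} \approx 5.2857$)
$I{\left(K,P \right)} = \frac{1}{6 P}$
$L = - \frac{1}{24}$ ($L = - \frac{1}{6 \cdot 4} = \left(-1\right) \frac{1}{24} = - \frac{1}{24} \approx -0.041667$)
$w = \frac{1}{72}$ ($w = \left(- \frac{1}{3}\right) \left(- \frac{1}{24}\right) = \frac{1}{72} \approx 0.013889$)
$Q \left(-89\right) + w = \frac{37}{7} \left(-89\right) + \frac{1}{72} = - \frac{3293}{7} + \frac{1}{72} = - \frac{237089}{504}$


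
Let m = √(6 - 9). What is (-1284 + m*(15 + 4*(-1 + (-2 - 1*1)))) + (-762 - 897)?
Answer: -2943 - I*√3 ≈ -2943.0 - 1.732*I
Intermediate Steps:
m = I*√3 (m = √(-3) = I*√3 ≈ 1.732*I)
(-1284 + m*(15 + 4*(-1 + (-2 - 1*1)))) + (-762 - 897) = (-1284 + (I*√3)*(15 + 4*(-1 + (-2 - 1*1)))) + (-762 - 897) = (-1284 + (I*√3)*(15 + 4*(-1 + (-2 - 1)))) - 1659 = (-1284 + (I*√3)*(15 + 4*(-1 - 3))) - 1659 = (-1284 + (I*√3)*(15 + 4*(-4))) - 1659 = (-1284 + (I*√3)*(15 - 16)) - 1659 = (-1284 + (I*√3)*(-1)) - 1659 = (-1284 - I*√3) - 1659 = -2943 - I*√3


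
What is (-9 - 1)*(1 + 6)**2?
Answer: -490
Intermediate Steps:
(-9 - 1)*(1 + 6)**2 = -10*7**2 = -10*49 = -490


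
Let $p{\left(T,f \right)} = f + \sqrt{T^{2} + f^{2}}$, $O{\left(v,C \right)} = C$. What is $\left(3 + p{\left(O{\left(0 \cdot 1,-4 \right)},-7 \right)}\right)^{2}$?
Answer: $\left(4 - \sqrt{65}\right)^{2} \approx 16.502$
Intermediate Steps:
$\left(3 + p{\left(O{\left(0 \cdot 1,-4 \right)},-7 \right)}\right)^{2} = \left(3 - \left(7 - \sqrt{\left(-4\right)^{2} + \left(-7\right)^{2}}\right)\right)^{2} = \left(3 - \left(7 - \sqrt{16 + 49}\right)\right)^{2} = \left(3 - \left(7 - \sqrt{65}\right)\right)^{2} = \left(-4 + \sqrt{65}\right)^{2}$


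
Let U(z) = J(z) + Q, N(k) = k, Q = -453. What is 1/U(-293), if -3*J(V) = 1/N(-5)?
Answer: -15/6794 ≈ -0.0022078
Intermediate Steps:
J(V) = 1/15 (J(V) = -1/3/(-5) = -1/3*(-1/5) = 1/15)
U(z) = -6794/15 (U(z) = 1/15 - 453 = -6794/15)
1/U(-293) = 1/(-6794/15) = -15/6794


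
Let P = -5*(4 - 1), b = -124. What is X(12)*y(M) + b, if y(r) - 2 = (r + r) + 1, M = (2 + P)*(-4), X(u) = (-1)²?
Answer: -17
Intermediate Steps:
P = -15 (P = -5*3 = -15)
X(u) = 1
M = 52 (M = (2 - 15)*(-4) = -13*(-4) = 52)
y(r) = 3 + 2*r (y(r) = 2 + ((r + r) + 1) = 2 + (2*r + 1) = 2 + (1 + 2*r) = 3 + 2*r)
X(12)*y(M) + b = 1*(3 + 2*52) - 124 = 1*(3 + 104) - 124 = 1*107 - 124 = 107 - 124 = -17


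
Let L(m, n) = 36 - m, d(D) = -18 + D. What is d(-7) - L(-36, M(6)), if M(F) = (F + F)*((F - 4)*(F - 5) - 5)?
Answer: -97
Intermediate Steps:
M(F) = 2*F*(-5 + (-5 + F)*(-4 + F)) (M(F) = (2*F)*((-4 + F)*(-5 + F) - 5) = (2*F)*((-5 + F)*(-4 + F) - 5) = (2*F)*(-5 + (-5 + F)*(-4 + F)) = 2*F*(-5 + (-5 + F)*(-4 + F)))
d(-7) - L(-36, M(6)) = (-18 - 7) - (36 - 1*(-36)) = -25 - (36 + 36) = -25 - 1*72 = -25 - 72 = -97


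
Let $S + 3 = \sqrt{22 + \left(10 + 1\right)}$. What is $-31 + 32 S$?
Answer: $-127 + 32 \sqrt{33} \approx 56.826$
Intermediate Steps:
$S = -3 + \sqrt{33}$ ($S = -3 + \sqrt{22 + \left(10 + 1\right)} = -3 + \sqrt{22 + 11} = -3 + \sqrt{33} \approx 2.7446$)
$-31 + 32 S = -31 + 32 \left(-3 + \sqrt{33}\right) = -31 - \left(96 - 32 \sqrt{33}\right) = -127 + 32 \sqrt{33}$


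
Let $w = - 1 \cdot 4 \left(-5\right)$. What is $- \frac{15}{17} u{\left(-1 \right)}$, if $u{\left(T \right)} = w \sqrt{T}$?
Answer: $- \frac{300 i}{17} \approx - 17.647 i$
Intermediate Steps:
$w = 20$ ($w = - 4 \left(-5\right) = \left(-1\right) \left(-20\right) = 20$)
$u{\left(T \right)} = 20 \sqrt{T}$
$- \frac{15}{17} u{\left(-1 \right)} = - \frac{15}{17} \cdot 20 \sqrt{-1} = \left(-15\right) \frac{1}{17} \cdot 20 i = - \frac{15 \cdot 20 i}{17} = - \frac{300 i}{17}$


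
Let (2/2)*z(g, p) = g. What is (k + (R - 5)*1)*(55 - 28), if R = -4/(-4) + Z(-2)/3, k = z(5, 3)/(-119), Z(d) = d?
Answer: -15129/119 ≈ -127.13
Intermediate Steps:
z(g, p) = g
k = -5/119 (k = 5/(-119) = 5*(-1/119) = -5/119 ≈ -0.042017)
R = 1/3 (R = -4/(-4) - 2/3 = -4*(-1/4) - 2*1/3 = 1 - 2/3 = 1/3 ≈ 0.33333)
(k + (R - 5)*1)*(55 - 28) = (-5/119 + (1/3 - 5)*1)*(55 - 28) = (-5/119 - 14/3*1)*27 = (-5/119 - 14/3)*27 = -1681/357*27 = -15129/119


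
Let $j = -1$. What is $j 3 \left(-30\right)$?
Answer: $90$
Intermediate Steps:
$j 3 \left(-30\right) = \left(-1\right) 3 \left(-30\right) = \left(-3\right) \left(-30\right) = 90$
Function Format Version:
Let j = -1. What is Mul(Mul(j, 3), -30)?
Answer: 90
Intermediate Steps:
Mul(Mul(j, 3), -30) = Mul(Mul(-1, 3), -30) = Mul(-3, -30) = 90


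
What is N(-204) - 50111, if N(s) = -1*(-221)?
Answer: -49890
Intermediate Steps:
N(s) = 221
N(-204) - 50111 = 221 - 50111 = -49890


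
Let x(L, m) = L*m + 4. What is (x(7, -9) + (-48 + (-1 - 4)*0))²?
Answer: 11449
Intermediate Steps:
x(L, m) = 4 + L*m
(x(7, -9) + (-48 + (-1 - 4)*0))² = ((4 + 7*(-9)) + (-48 + (-1 - 4)*0))² = ((4 - 63) + (-48 - 5*0))² = (-59 + (-48 + 0))² = (-59 - 48)² = (-107)² = 11449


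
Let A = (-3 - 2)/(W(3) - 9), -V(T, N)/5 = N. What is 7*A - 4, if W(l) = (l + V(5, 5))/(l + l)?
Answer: -47/38 ≈ -1.2368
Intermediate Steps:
V(T, N) = -5*N
W(l) = (-25 + l)/(2*l) (W(l) = (l - 5*5)/(l + l) = (l - 25)/((2*l)) = (-25 + l)*(1/(2*l)) = (-25 + l)/(2*l))
A = 15/38 (A = (-3 - 2)/((½)*(-25 + 3)/3 - 9) = -5/((½)*(⅓)*(-22) - 9) = -5/(-11/3 - 9) = -5/(-38/3) = -5*(-3/38) = 15/38 ≈ 0.39474)
7*A - 4 = 7*(15/38) - 4 = 105/38 - 4 = -47/38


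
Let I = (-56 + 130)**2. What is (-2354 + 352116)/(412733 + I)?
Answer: 349762/418209 ≈ 0.83633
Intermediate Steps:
I = 5476 (I = 74**2 = 5476)
(-2354 + 352116)/(412733 + I) = (-2354 + 352116)/(412733 + 5476) = 349762/418209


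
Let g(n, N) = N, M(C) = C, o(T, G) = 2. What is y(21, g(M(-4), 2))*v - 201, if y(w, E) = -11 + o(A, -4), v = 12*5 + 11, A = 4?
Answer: -840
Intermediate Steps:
v = 71 (v = 60 + 11 = 71)
y(w, E) = -9 (y(w, E) = -11 + 2 = -9)
y(21, g(M(-4), 2))*v - 201 = -9*71 - 201 = -639 - 201 = -840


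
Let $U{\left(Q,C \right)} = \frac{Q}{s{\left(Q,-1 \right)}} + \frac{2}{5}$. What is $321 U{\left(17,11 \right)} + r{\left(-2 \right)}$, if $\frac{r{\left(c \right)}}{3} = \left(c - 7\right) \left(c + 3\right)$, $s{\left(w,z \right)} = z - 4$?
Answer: $-990$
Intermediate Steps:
$s{\left(w,z \right)} = -4 + z$
$r{\left(c \right)} = 3 \left(-7 + c\right) \left(3 + c\right)$ ($r{\left(c \right)} = 3 \left(c - 7\right) \left(c + 3\right) = 3 \left(-7 + c\right) \left(3 + c\right)$)
$U{\left(Q,C \right)} = \frac{2}{5} - \frac{Q}{5}$ ($U{\left(Q,C \right)} = \frac{Q}{-4 - 1} + \frac{2}{5} = \frac{Q}{-5} + 2 \cdot \frac{1}{5} = Q \left(- \frac{1}{5}\right) + \frac{2}{5} = - \frac{Q}{5} + \frac{2}{5} = \frac{2}{5} - \frac{Q}{5}$)
$321 U{\left(17,11 \right)} + r{\left(-2 \right)} = 321 \left(\frac{2}{5} - \frac{17}{5}\right) - \left(39 - 12\right) = 321 \left(\frac{2}{5} - \frac{17}{5}\right) + \left(-63 + 24 + 3 \cdot 4\right) = 321 \left(-3\right) + \left(-63 + 24 + 12\right) = -963 - 27 = -990$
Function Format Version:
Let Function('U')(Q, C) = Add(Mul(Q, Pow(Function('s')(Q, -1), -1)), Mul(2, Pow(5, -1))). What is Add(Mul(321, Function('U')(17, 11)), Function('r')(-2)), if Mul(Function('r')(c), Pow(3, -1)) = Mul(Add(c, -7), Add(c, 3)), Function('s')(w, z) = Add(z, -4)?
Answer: -990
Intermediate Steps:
Function('s')(w, z) = Add(-4, z)
Function('r')(c) = Mul(3, Add(-7, c), Add(3, c)) (Function('r')(c) = Mul(3, Mul(Add(c, -7), Add(c, 3))) = Mul(3, Mul(Add(-7, c), Add(3, c))) = Mul(3, Add(-7, c), Add(3, c)))
Function('U')(Q, C) = Add(Rational(2, 5), Mul(Rational(-1, 5), Q)) (Function('U')(Q, C) = Add(Mul(Q, Pow(Add(-4, -1), -1)), Mul(2, Pow(5, -1))) = Add(Mul(Q, Pow(-5, -1)), Mul(2, Rational(1, 5))) = Add(Mul(Q, Rational(-1, 5)), Rational(2, 5)) = Add(Mul(Rational(-1, 5), Q), Rational(2, 5)) = Add(Rational(2, 5), Mul(Rational(-1, 5), Q)))
Add(Mul(321, Function('U')(17, 11)), Function('r')(-2)) = Add(Mul(321, Add(Rational(2, 5), Mul(Rational(-1, 5), 17))), Add(-63, Mul(-12, -2), Mul(3, Pow(-2, 2)))) = Add(Mul(321, Add(Rational(2, 5), Rational(-17, 5))), Add(-63, 24, Mul(3, 4))) = Add(Mul(321, -3), Add(-63, 24, 12)) = Add(-963, -27) = -990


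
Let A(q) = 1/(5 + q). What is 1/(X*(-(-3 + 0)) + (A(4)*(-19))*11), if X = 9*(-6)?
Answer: -9/1667 ≈ -0.0053989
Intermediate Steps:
X = -54
1/(X*(-(-3 + 0)) + (A(4)*(-19))*11) = 1/(-(-54)*(-3 + 0) + (-19/(5 + 4))*11) = 1/(-(-54)*(-3) + (-19/9)*11) = 1/(-54*3 + ((1/9)*(-19))*11) = 1/(-162 - 19/9*11) = 1/(-162 - 209/9) = 1/(-1667/9) = -9/1667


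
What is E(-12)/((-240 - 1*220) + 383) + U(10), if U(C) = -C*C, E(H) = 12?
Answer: -7712/77 ≈ -100.16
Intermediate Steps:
U(C) = -C²
E(-12)/((-240 - 1*220) + 383) + U(10) = 12/((-240 - 1*220) + 383) - 1*10² = 12/((-240 - 220) + 383) - 1*100 = 12/(-460 + 383) - 100 = 12/(-77) - 100 = -1/77*12 - 100 = -12/77 - 100 = -7712/77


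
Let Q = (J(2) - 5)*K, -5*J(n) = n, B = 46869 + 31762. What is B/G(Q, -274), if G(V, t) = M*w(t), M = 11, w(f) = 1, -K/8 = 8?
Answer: 78631/11 ≈ 7148.3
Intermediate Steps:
K = -64 (K = -8*8 = -64)
B = 78631
J(n) = -n/5
Q = 1728/5 (Q = (-⅕*2 - 5)*(-64) = (-⅖ - 5)*(-64) = -27/5*(-64) = 1728/5 ≈ 345.60)
G(V, t) = 11 (G(V, t) = 11*1 = 11)
B/G(Q, -274) = 78631/11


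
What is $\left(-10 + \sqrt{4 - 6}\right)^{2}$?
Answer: $\left(10 - i \sqrt{2}\right)^{2} \approx 98.0 - 28.284 i$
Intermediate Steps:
$\left(-10 + \sqrt{4 - 6}\right)^{2} = \left(-10 + \sqrt{-2}\right)^{2} = \left(-10 + i \sqrt{2}\right)^{2}$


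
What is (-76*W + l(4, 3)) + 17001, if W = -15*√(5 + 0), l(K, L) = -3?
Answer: 16998 + 1140*√5 ≈ 19547.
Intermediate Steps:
W = -15*√5 ≈ -33.541
(-76*W + l(4, 3)) + 17001 = (-(-1140)*√5 - 3) + 17001 = (1140*√5 - 3) + 17001 = (-3 + 1140*√5) + 17001 = 16998 + 1140*√5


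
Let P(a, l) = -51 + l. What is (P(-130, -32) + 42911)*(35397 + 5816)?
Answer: 1765070364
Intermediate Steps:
(P(-130, -32) + 42911)*(35397 + 5816) = ((-51 - 32) + 42911)*(35397 + 5816) = (-83 + 42911)*41213 = 42828*41213 = 1765070364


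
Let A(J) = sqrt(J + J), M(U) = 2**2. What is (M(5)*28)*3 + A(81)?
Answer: 336 + 9*sqrt(2) ≈ 348.73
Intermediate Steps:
M(U) = 4
A(J) = sqrt(2)*sqrt(J) (A(J) = sqrt(2*J) = sqrt(2)*sqrt(J))
(M(5)*28)*3 + A(81) = (4*28)*3 + sqrt(2)*sqrt(81) = 112*3 + sqrt(2)*9 = 336 + 9*sqrt(2)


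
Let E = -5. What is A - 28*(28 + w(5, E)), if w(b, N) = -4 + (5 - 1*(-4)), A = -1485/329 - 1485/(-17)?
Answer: -4704612/5593 ≈ -841.16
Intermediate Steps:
A = 463320/5593 (A = -1485*1/329 - 1485*(-1/17) = -1485/329 + 1485/17 = 463320/5593 ≈ 82.839)
w(b, N) = 5 (w(b, N) = -4 + (5 + 4) = -4 + 9 = 5)
A - 28*(28 + w(5, E)) = 463320/5593 - 28*(28 + 5) = 463320/5593 - 28*33 = 463320/5593 - 924 = -4704612/5593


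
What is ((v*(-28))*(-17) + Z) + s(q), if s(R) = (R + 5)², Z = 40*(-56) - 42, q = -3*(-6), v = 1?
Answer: -1277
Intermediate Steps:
q = 18
Z = -2282 (Z = -2240 - 42 = -2282)
s(R) = (5 + R)²
((v*(-28))*(-17) + Z) + s(q) = ((1*(-28))*(-17) - 2282) + (5 + 18)² = (-28*(-17) - 2282) + 23² = (476 - 2282) + 529 = -1806 + 529 = -1277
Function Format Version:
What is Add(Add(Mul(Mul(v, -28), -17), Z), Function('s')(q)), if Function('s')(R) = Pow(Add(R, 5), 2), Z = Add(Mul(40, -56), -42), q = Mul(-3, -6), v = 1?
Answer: -1277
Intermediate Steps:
q = 18
Z = -2282 (Z = Add(-2240, -42) = -2282)
Function('s')(R) = Pow(Add(5, R), 2)
Add(Add(Mul(Mul(v, -28), -17), Z), Function('s')(q)) = Add(Add(Mul(Mul(1, -28), -17), -2282), Pow(Add(5, 18), 2)) = Add(Add(Mul(-28, -17), -2282), Pow(23, 2)) = Add(Add(476, -2282), 529) = Add(-1806, 529) = -1277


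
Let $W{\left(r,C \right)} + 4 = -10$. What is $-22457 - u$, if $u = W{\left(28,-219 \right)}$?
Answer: $-22443$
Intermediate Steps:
$W{\left(r,C \right)} = -14$ ($W{\left(r,C \right)} = -4 - 10 = -14$)
$u = -14$
$-22457 - u = -22457 - -14 = -22457 + 14 = -22443$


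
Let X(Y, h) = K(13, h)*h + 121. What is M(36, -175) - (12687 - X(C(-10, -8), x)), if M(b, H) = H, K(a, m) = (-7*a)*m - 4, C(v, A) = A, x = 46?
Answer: -205481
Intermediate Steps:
K(a, m) = -4 - 7*a*m (K(a, m) = -7*a*m - 4 = -4 - 7*a*m)
X(Y, h) = 121 + h*(-4 - 91*h) (X(Y, h) = (-4 - 7*13*h)*h + 121 = (-4 - 91*h)*h + 121 = h*(-4 - 91*h) + 121 = 121 + h*(-4 - 91*h))
M(36, -175) - (12687 - X(C(-10, -8), x)) = -175 - (12687 - (121 - 1*46*(4 + 91*46))) = -175 - (12687 - (121 - 1*46*(4 + 4186))) = -175 - (12687 - (121 - 1*46*4190)) = -175 - (12687 - (121 - 192740)) = -175 - (12687 - 1*(-192619)) = -175 - (12687 + 192619) = -175 - 1*205306 = -175 - 205306 = -205481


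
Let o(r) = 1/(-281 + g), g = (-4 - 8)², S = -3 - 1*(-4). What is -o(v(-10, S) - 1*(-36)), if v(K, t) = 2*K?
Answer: 1/137 ≈ 0.0072993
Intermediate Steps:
S = 1 (S = -3 + 4 = 1)
g = 144 (g = (-12)² = 144)
o(r) = -1/137 (o(r) = 1/(-281 + 144) = 1/(-137) = -1/137)
-o(v(-10, S) - 1*(-36)) = -1*(-1/137) = 1/137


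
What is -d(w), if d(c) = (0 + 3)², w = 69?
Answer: -9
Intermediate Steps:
d(c) = 9 (d(c) = 3² = 9)
-d(w) = -1*9 = -9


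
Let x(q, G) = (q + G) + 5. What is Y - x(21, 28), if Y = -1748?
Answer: -1802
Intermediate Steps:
x(q, G) = 5 + G + q (x(q, G) = (G + q) + 5 = 5 + G + q)
Y - x(21, 28) = -1748 - (5 + 28 + 21) = -1748 - 1*54 = -1748 - 54 = -1802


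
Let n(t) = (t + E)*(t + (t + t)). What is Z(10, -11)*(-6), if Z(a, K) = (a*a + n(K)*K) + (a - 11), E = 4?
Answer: 14652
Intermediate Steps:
n(t) = 3*t*(4 + t) (n(t) = (t + 4)*(t + (t + t)) = (4 + t)*(t + 2*t) = (4 + t)*(3*t) = 3*t*(4 + t))
Z(a, K) = -11 + a + a² + 3*K²*(4 + K) (Z(a, K) = (a*a + (3*K*(4 + K))*K) + (a - 11) = (a² + 3*K²*(4 + K)) + (-11 + a) = -11 + a + a² + 3*K²*(4 + K))
Z(10, -11)*(-6) = (-11 + 10 + 10² + 3*(-11)²*(4 - 11))*(-6) = (-11 + 10 + 100 + 3*121*(-7))*(-6) = (-11 + 10 + 100 - 2541)*(-6) = -2442*(-6) = 14652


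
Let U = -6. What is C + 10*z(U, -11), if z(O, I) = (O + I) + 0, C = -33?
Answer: -203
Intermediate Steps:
z(O, I) = I + O (z(O, I) = (I + O) + 0 = I + O)
C + 10*z(U, -11) = -33 + 10*(-11 - 6) = -33 + 10*(-17) = -33 - 170 = -203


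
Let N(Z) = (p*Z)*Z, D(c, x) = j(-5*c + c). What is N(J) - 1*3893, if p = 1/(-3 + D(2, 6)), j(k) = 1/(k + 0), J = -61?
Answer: -127093/25 ≈ -5083.7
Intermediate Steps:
j(k) = 1/k
D(c, x) = -1/(4*c) (D(c, x) = 1/(-5*c + c) = 1/(-4*c) = -1/(4*c))
p = -8/25 (p = 1/(-3 - ¼/2) = 1/(-3 - ¼*½) = 1/(-3 - ⅛) = 1/(-25/8) = -8/25 ≈ -0.32000)
N(Z) = -8*Z²/25 (N(Z) = (-8*Z/25)*Z = -8*Z²/25)
N(J) - 1*3893 = -8/25*(-61)² - 1*3893 = -8/25*3721 - 3893 = -29768/25 - 3893 = -127093/25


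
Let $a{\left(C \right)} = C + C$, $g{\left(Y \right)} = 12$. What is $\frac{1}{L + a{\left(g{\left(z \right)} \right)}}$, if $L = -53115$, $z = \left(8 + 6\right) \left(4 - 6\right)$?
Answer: $- \frac{1}{53091} \approx -1.8836 \cdot 10^{-5}$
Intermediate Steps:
$z = -28$ ($z = 14 \left(-2\right) = -28$)
$a{\left(C \right)} = 2 C$
$\frac{1}{L + a{\left(g{\left(z \right)} \right)}} = \frac{1}{-53115 + 2 \cdot 12} = \frac{1}{-53115 + 24} = \frac{1}{-53091} = - \frac{1}{53091}$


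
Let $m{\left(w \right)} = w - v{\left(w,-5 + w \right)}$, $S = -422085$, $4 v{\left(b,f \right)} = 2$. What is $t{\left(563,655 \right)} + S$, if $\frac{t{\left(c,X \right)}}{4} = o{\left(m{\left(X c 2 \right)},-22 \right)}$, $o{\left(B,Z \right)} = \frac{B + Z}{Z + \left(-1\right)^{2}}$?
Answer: $- \frac{11813815}{21} \approx -5.6256 \cdot 10^{5}$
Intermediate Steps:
$v{\left(b,f \right)} = \frac{1}{2}$ ($v{\left(b,f \right)} = \frac{1}{4} \cdot 2 = \frac{1}{2}$)
$m{\left(w \right)} = - \frac{1}{2} + w$ ($m{\left(w \right)} = w - \frac{1}{2} = - \frac{1}{2} + w$)
$o{\left(B,Z \right)} = \frac{B + Z}{1 + Z}$ ($o{\left(B,Z \right)} = \frac{B + Z}{Z + 1} = \frac{B + Z}{1 + Z}$)
$t{\left(c,X \right)} = \frac{30}{7} - \frac{8 X c}{21}$ ($t{\left(c,X \right)} = 4 \frac{\left(- \frac{1}{2} + X c 2\right) - 22}{1 - 22} = 4 \frac{\left(- \frac{1}{2} + 2 X c\right) - 22}{-21} = 4 \left(- \frac{- \frac{45}{2} + 2 X c}{21}\right) = 4 \left(\frac{15}{14} - \frac{2 X c}{21}\right) = \frac{30}{7} - \frac{8 X c}{21}$)
$t{\left(563,655 \right)} + S = \left(\frac{30}{7} - \frac{5240}{21} \cdot 563\right) - 422085 = \left(\frac{30}{7} - \frac{2950120}{21}\right) - 422085 = - \frac{2950030}{21} - 422085 = - \frac{11813815}{21}$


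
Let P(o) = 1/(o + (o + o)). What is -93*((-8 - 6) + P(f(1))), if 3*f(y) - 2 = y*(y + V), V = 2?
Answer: 6417/5 ≈ 1283.4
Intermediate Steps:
f(y) = ⅔ + y*(2 + y)/3 (f(y) = ⅔ + (y*(y + 2))/3 = ⅔ + (y*(2 + y))/3 = ⅔ + y*(2 + y)/3)
P(o) = 1/(3*o) (P(o) = 1/(o + 2*o) = 1/(3*o))
-93*((-8 - 6) + P(f(1))) = -93*((-8 - 6) + 1/(3*(⅔ + (⅓)*1² + (⅔)*1))) = -93*(-14 + 1/(3*(⅔ + (⅓)*1 + ⅔))) = -93*(-14 + 1/(3*(⅔ + ⅓ + ⅔))) = -93*(-14 + 1/(3*(5/3))) = -93*(-14 + (⅓)*(⅗)) = -93*(-14 + ⅕) = -93*(-69/5) = 6417/5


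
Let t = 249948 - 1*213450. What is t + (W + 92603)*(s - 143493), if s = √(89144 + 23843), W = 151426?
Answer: -35016416799 + 244029*√112987 ≈ -3.4934e+10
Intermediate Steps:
s = √112987 ≈ 336.14
t = 36498 (t = 249948 - 213450 = 36498)
t + (W + 92603)*(s - 143493) = 36498 + (151426 + 92603)*(√112987 - 143493) = 36498 + 244029*(-143493 + √112987) = 36498 + (-35016453297 + 244029*√112987) = -35016416799 + 244029*√112987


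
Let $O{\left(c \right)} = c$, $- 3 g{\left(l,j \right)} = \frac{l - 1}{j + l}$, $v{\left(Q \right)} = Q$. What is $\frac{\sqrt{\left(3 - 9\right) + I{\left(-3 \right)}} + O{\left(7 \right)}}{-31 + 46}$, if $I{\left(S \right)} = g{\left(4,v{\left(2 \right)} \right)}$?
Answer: $\frac{7}{15} + \frac{i \sqrt{222}}{90} \approx 0.46667 + 0.16555 i$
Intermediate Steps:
$g{\left(l,j \right)} = - \frac{-1 + l}{3 \left(j + l\right)}$ ($g{\left(l,j \right)} = - \frac{\left(l - 1\right) \frac{1}{j + l}}{3} = - \frac{\left(-1 + l\right) \frac{1}{j + l}}{3} = - \frac{\frac{1}{j + l} \left(-1 + l\right)}{3} = - \frac{-1 + l}{3 \left(j + l\right)}$)
$I{\left(S \right)} = - \frac{1}{6}$ ($I{\left(S \right)} = \frac{1 - 4}{3 \left(2 + 4\right)} = \frac{1 - 4}{3 \cdot 6} = \frac{1}{3} \cdot \frac{1}{6} \left(-3\right) = - \frac{1}{6}$)
$\frac{\sqrt{\left(3 - 9\right) + I{\left(-3 \right)}} + O{\left(7 \right)}}{-31 + 46} = \frac{\sqrt{\left(3 - 9\right) - \frac{1}{6}} + 7}{-31 + 46} = \frac{\sqrt{-6 - \frac{1}{6}} + 7}{15} = \frac{\sqrt{- \frac{37}{6}} + 7}{15} = \frac{\frac{i \sqrt{222}}{6} + 7}{15} = \frac{7 + \frac{i \sqrt{222}}{6}}{15} = \frac{7}{15} + \frac{i \sqrt{222}}{90}$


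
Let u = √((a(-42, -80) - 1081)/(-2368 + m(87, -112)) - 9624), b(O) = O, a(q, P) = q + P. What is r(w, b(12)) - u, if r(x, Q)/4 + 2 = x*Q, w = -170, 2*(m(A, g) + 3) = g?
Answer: -8168 - I*√6298400735/809 ≈ -8168.0 - 98.099*I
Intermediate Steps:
m(A, g) = -3 + g/2
a(q, P) = P + q
r(x, Q) = -8 + 4*Q*x (r(x, Q) = -8 + 4*(x*Q) = -8 + 4*(Q*x) = -8 + 4*Q*x)
u = I*√6298400735/809 (u = √(((-80 - 42) - 1081)/(-2368 + (-3 + (½)*(-112))) - 9624) = √((-122 - 1081)/(-2368 + (-3 - 56)) - 9624) = √(-1203/(-2368 - 59) - 9624) = √(-1203/(-2427) - 9624) = √(-1203*(-1/2427) - 9624) = √(401/809 - 9624) = √(-7785415/809) = I*√6298400735/809 ≈ 98.099*I)
r(w, b(12)) - u = (-8 + 4*12*(-170)) - I*√6298400735/809 = (-8 - 8160) - I*√6298400735/809 = -8168 - I*√6298400735/809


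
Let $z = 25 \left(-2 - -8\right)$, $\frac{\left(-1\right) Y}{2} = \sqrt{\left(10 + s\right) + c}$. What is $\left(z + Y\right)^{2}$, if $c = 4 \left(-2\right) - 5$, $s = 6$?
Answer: $22512 - 600 \sqrt{3} \approx 21473.0$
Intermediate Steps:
$c = -13$ ($c = -8 - 5 = -13$)
$Y = - 2 \sqrt{3}$ ($Y = - 2 \sqrt{\left(10 + 6\right) - 13} = - 2 \sqrt{16 - 13} = - 2 \sqrt{3} \approx -3.4641$)
$z = 150$ ($z = 25 \left(-2 + 8\right) = 25 \cdot 6 = 150$)
$\left(z + Y\right)^{2} = \left(150 - 2 \sqrt{3}\right)^{2}$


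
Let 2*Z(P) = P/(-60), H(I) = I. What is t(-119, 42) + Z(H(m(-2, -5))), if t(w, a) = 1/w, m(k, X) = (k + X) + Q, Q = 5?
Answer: 59/7140 ≈ 0.0082633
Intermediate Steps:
m(k, X) = 5 + X + k (m(k, X) = (k + X) + 5 = (X + k) + 5 = 5 + X + k)
Z(P) = -P/120 (Z(P) = (P/(-60))/2 = (P*(-1/60))/2 = (-P/60)/2 = -P/120)
t(-119, 42) + Z(H(m(-2, -5))) = 1/(-119) - (5 - 5 - 2)/120 = -1/119 - 1/120*(-2) = -1/119 + 1/60 = 59/7140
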